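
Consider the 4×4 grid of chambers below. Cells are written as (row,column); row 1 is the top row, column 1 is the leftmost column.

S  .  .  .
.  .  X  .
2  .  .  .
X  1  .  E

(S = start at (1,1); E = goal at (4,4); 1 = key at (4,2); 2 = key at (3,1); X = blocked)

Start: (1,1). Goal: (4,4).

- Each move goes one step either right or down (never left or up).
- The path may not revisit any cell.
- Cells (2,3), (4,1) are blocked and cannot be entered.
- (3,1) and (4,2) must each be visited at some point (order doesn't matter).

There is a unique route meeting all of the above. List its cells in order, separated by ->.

Moves only go right or down, so the column and row indices never decrease.
Route from (1,1): down 2 to (3,1), right 1 to (3,2), down 1 to (4,2), right 2 to (4,4) — 6 moves in all.
Check: all required cells visited.

(1,1) -> (2,1) -> (3,1) -> (3,2) -> (4,2) -> (4,3) -> (4,4)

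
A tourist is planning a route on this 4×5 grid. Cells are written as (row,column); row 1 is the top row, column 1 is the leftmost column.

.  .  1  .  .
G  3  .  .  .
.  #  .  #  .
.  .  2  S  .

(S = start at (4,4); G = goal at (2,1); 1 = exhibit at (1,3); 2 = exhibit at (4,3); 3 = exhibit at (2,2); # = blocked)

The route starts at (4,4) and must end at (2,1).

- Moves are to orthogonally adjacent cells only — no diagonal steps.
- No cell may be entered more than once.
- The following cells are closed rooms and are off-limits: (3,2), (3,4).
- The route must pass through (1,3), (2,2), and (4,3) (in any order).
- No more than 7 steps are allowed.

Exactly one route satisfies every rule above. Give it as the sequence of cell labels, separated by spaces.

The budget equals the shortest possible length, so every move has to be on a shortest route through the required cells.
Route from (4,4): left to (4,3), 3× up (reaching (1,3)), left to (1,2), down to (2,2), left to (2,1) — 7 moves in all.
Check: all required cells visited; 7 ≤ 7 moves.

(4,4) (4,3) (3,3) (2,3) (1,3) (1,2) (2,2) (2,1)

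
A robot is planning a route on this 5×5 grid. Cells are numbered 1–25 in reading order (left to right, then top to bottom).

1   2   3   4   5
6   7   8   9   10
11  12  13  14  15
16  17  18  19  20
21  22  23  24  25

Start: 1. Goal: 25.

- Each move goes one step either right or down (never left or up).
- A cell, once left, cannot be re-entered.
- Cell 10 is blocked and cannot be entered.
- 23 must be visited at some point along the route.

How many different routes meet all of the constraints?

A right/down-only route from 1 to 25 makes exactly 4 down-moves and 4 right-moves in some order.
With no other constraints that would be C(8,4) = 70 routes.
Split at 23 and multiply the segment counts (each segment already excludes blocked cells): 1→23: 15; 23→25: 1; product = 15.
That gives 15 routes.

15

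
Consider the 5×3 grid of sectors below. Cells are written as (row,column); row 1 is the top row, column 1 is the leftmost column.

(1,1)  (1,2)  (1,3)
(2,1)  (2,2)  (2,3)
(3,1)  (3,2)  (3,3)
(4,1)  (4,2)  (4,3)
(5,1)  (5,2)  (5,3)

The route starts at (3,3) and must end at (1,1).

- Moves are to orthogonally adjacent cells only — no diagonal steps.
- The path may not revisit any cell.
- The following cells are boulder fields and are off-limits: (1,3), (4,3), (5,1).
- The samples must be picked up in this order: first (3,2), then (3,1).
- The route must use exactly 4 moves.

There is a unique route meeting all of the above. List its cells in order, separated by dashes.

The waypoints must appear in the order (3,2), (3,1), with no cell reused.
Route from (3,3): 2× left (reaching (3,1)), 2× up (reaching (1,1)) — 4 moves in all.
Check: order respected ((3,2) at step 1, (3,1) at step 2); 4 moves as required.

(3,3) - (3,2) - (3,1) - (2,1) - (1,1)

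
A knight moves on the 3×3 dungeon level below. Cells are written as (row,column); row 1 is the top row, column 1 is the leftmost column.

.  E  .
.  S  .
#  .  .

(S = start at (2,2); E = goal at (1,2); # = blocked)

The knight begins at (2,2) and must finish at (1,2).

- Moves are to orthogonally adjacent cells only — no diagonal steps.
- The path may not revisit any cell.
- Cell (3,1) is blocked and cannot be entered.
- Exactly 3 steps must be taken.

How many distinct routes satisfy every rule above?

Need simple routes of exactly 3 moves from (2,2) to (1,2) (Manhattan distance 1, so 1 moves are spent on a detour and 1 undoing it).
Enumerating: (2,2) (2,1) (1,1) (1,2) | (2,2) (2,3) (1,3) (1,2).
That gives 2 routes.

2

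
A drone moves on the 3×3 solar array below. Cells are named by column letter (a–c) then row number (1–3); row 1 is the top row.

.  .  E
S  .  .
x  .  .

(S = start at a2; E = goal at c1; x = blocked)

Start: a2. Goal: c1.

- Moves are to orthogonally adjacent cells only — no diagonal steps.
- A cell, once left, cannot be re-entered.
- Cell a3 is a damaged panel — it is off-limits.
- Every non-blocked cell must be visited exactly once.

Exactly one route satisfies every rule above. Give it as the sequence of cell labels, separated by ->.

Need to visit all 8 open cells exactly once, starting at a2 and ending at c1.
Cell a1 has only two open neighbours (a2 and b1), so the path must pass straight through it: one of those is the cell it's entered from and the other is where it exits.
Route from a2: up 1 to a1, right 1 to b1, down 2 to b3, right 1 to c3, up 2 to c1 — 7 moves in all.
Check: all 8 open cells covered.

a2 -> a1 -> b1 -> b2 -> b3 -> c3 -> c2 -> c1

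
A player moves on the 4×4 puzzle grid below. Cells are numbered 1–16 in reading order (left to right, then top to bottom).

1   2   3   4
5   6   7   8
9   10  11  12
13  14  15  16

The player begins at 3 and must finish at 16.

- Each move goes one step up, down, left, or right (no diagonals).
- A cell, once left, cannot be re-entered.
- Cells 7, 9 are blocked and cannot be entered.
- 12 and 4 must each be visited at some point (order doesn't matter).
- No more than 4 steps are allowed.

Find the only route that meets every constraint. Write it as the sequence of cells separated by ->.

3 -> 4 -> 8 -> 12 -> 16

The budget equals the shortest possible length, so every move has to be on a shortest route through the required cells.
Route from 3: right to 4, 3× down (reaching 16) — 4 moves in all.
Check: all required cells visited; 4 ≤ 4 moves.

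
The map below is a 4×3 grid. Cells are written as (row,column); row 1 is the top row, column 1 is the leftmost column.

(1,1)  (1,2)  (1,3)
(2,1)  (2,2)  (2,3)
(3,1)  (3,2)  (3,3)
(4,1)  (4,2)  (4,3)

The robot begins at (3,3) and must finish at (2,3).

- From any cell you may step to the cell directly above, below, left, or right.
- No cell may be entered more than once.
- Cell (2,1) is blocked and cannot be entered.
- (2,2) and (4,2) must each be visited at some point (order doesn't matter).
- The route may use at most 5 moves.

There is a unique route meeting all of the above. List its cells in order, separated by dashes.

(3,3) - (4,3) - (4,2) - (3,2) - (2,2) - (2,3)

The budget equals the shortest possible length, so every move has to be on a shortest route through the required cells.
Route from (3,3): down to (4,3), left to (4,2), 2× up (reaching (2,2)), right to (2,3) — 5 moves in all.
Check: all required cells visited; 5 ≤ 5 moves.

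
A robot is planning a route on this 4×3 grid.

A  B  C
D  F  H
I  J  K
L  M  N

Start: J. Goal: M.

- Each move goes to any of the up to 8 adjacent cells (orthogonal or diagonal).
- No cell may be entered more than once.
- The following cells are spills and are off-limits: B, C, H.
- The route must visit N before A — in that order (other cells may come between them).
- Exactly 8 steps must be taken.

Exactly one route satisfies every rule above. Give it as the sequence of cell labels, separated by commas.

The waypoints must appear in the order N, A, with no cell reused.
Route from J: down-right 1 to N, up 1 to K, up-left 2 to A, down 3 to L, right 1 to M — 8 moves in all.
Check: order respected (N at step 1, A at step 4); 8 moves as required.

J, N, K, F, A, D, I, L, M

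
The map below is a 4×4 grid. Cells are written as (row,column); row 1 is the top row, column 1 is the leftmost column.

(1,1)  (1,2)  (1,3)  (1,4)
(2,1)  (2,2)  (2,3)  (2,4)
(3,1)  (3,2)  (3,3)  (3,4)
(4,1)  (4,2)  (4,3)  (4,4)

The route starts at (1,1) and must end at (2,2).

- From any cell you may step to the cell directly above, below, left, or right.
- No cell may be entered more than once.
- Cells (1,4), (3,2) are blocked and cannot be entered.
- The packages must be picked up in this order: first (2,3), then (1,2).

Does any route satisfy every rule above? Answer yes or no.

yes

One route that works: (1,1) → (2,1) → (3,1) → (4,1) → (4,2) → (4,3) → (3,3) → (2,3) → (1,3) → (1,2) → (2,2).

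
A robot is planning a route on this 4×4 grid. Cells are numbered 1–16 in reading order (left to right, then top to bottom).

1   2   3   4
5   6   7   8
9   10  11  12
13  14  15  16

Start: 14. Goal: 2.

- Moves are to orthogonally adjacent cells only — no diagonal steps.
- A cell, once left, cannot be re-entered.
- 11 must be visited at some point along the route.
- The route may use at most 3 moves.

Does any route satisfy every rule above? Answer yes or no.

Even ignoring the no-revisit rule, getting from 14 to 2 via 11 needs at least 2 + 3 = 5 moves (Manhattan distance per leg), which exceeds the 3-move limit.

no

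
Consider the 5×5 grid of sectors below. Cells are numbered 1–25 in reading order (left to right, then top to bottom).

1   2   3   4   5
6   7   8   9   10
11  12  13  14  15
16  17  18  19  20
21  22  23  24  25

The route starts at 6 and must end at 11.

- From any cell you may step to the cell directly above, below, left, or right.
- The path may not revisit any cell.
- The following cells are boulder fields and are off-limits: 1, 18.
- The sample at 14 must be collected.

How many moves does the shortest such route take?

Any route passes through 14 somewhere between 6 and 11. Summing Manhattan distances along the two legs (6 → 14 → 11) gives a lower bound of 4 + 3 = 7 moves.
A route of 7 moves achieves this: 6 → 7 → 8 → 9 → 14 → 13 → 12 → 11.
Since 7 matches the lower bound, it is optimal.

7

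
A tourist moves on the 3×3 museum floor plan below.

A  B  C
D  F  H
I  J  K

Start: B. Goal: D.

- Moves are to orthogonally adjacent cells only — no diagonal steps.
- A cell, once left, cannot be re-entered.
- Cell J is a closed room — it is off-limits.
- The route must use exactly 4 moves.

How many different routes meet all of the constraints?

Need simple routes of exactly 4 moves from B to D (Manhattan distance 2, so 1 moves are spent on a detour and 1 undoing it).
Enumerating: B C H F D.
That gives 1 route.

1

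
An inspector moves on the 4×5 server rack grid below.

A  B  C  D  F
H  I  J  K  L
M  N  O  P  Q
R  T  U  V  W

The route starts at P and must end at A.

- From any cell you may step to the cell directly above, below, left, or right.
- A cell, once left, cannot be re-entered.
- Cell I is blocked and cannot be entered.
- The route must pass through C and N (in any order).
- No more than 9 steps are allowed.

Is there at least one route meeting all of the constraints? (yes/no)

One route that works: P → K → D → C → J → O → N → M → H → A.

yes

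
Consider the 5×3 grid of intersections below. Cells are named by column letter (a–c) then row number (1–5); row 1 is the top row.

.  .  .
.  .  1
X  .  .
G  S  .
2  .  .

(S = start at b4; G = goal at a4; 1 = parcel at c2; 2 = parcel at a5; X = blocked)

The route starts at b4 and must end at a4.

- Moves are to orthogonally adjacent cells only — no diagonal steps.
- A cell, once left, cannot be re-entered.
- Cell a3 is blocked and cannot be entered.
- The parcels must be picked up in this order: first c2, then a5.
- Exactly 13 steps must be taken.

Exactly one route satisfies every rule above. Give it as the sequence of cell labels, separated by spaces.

b4 b3 b2 a2 a1 b1 c1 c2 c3 c4 c5 b5 a5 a4

The waypoints must appear in the order c2, a5, with no cell reused.
Route from b4: up 2 to b2, left 1 to a2, up 1 to a1, right 2 to c1, down 4 to c5, left 2 to a5, up 1 to a4 — 13 moves in all.
Check: order respected (1 at step 7, 2 at step 12); 13 moves as required.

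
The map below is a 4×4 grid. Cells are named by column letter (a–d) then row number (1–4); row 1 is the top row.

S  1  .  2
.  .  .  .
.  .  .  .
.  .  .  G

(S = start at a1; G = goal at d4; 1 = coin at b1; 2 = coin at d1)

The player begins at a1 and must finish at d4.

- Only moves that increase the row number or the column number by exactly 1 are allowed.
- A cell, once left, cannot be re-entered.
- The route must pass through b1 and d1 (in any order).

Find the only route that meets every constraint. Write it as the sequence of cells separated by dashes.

Moves only go right or down, so the column and row indices never decrease.
Route from a1: 3× right (reaching d1), 3× down (reaching d4) — 6 moves in all.
Check: all required cells visited.

a1 - b1 - c1 - d1 - d2 - d3 - d4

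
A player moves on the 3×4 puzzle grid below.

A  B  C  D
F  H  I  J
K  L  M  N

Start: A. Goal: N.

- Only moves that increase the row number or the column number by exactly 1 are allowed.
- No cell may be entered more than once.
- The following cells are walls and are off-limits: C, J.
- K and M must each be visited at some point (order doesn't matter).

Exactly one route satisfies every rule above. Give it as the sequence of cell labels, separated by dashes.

Moves only go right or down, so the column and row indices never decrease.
Route from A: 2× down (reaching K), 3× right (reaching N) — 5 moves in all.
Check: all required cells visited.

A - F - K - L - M - N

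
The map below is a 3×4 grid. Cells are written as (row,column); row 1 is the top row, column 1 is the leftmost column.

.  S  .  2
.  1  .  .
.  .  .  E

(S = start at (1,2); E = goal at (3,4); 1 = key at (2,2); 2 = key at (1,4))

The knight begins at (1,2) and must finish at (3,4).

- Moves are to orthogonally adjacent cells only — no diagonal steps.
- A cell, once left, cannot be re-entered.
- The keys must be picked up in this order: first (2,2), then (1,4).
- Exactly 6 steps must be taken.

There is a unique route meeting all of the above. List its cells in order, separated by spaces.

The waypoints must appear in the order (2,2), (1,4), with no cell reused.
Route from (1,2): down to (2,2), right to (2,3), up to (1,3), right to (1,4), 2× down (reaching (3,4)) — 6 moves in all.
Check: order respected (1 at step 1, 2 at step 4); 6 moves as required.

(1,2) (2,2) (2,3) (1,3) (1,4) (2,4) (3,4)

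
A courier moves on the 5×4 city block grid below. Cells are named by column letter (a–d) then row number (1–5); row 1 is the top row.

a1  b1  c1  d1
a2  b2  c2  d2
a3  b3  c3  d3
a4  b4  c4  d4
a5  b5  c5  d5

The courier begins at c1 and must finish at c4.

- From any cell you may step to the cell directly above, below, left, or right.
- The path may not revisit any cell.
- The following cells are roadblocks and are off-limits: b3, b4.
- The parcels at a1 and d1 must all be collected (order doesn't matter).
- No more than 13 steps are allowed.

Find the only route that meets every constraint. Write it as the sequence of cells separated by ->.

The 13-move cap with required stops at a1, d1 leaves no slack for detours.
Route from c1: right 1 to d1, down 1 to d2, left 2 to b2, up 1 to b1, left 1 to a1, down 4 to a5, right 2 to c5, up 1 to c4 — 13 moves in all.
Check: all required cells visited; 13 ≤ 13 moves.

c1 -> d1 -> d2 -> c2 -> b2 -> b1 -> a1 -> a2 -> a3 -> a4 -> a5 -> b5 -> c5 -> c4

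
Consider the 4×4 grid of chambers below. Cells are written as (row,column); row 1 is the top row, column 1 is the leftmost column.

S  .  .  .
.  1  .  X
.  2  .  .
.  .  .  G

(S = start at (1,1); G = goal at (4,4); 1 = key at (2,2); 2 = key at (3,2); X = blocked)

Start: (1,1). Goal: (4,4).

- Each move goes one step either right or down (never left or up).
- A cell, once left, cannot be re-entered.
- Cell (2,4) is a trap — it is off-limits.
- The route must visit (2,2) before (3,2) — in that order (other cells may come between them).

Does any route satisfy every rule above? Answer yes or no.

yes

One route that works: (1,1) → (2,1) → (2,2) → (3,2) → (4,2) → (4,3) → (4,4).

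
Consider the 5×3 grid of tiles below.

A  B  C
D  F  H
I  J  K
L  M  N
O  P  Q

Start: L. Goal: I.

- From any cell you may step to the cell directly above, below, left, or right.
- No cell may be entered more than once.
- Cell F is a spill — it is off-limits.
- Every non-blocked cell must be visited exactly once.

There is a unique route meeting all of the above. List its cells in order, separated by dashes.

Need to visit all 14 open cells exactly once, starting at L and ending at I.
Cell O has only two open neighbours (L and P), so the path must pass straight through it: one of those is the cell it's entered from and the other is where it exits.
Route from L: down to O, 2× right (reaching Q), up to N, left to M, up to J, right to K, 2× up (reaching C), 2× left (reaching A), 2× down (reaching I) — 13 moves in all.
Check: all 14 open cells covered.

L - O - P - Q - N - M - J - K - H - C - B - A - D - I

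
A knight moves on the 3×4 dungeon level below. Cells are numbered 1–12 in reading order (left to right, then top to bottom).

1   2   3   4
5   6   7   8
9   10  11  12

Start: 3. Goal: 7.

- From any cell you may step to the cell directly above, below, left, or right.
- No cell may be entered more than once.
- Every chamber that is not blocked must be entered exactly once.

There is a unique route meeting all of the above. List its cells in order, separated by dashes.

Need to visit all 12 open cells exactly once, starting at 3 and ending at 7.
Cell 1 has only two open neighbours (5 and 2), so the path must pass straight through it: one of those is the cell it's entered from and the other is where it exits.
Route from 3: right to 4, 2× down (reaching 12), 3× left (reaching 9), 2× up (reaching 1), right to 2, down to 6, right to 7 — 11 moves in all.
Check: all 12 open cells covered.

3 - 4 - 8 - 12 - 11 - 10 - 9 - 5 - 1 - 2 - 6 - 7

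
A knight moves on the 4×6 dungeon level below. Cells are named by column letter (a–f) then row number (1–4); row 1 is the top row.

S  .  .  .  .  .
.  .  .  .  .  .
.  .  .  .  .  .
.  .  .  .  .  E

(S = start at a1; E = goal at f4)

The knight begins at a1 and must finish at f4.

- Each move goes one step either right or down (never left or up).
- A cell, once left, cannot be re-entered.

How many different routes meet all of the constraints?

A right/down-only route from a1 to f4 makes exactly 3 down-moves and 5 right-moves in some order.
With no other constraints that would be C(8,3) = 56 routes.
That gives 56 routes.

56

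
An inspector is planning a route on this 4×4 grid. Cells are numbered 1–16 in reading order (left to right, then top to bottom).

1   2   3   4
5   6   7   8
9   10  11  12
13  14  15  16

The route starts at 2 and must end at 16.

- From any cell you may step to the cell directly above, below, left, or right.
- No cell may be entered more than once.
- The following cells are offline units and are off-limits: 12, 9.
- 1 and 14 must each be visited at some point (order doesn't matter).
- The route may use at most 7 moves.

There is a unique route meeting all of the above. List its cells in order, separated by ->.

The budget equals the shortest possible length, so every move has to be on a shortest route through the required cells.
Route from 2: left to 1, down to 5, right to 6, 2× down (reaching 14), 2× right (reaching 16) — 7 moves in all.
Check: all required cells visited; 7 ≤ 7 moves.

2 -> 1 -> 5 -> 6 -> 10 -> 14 -> 15 -> 16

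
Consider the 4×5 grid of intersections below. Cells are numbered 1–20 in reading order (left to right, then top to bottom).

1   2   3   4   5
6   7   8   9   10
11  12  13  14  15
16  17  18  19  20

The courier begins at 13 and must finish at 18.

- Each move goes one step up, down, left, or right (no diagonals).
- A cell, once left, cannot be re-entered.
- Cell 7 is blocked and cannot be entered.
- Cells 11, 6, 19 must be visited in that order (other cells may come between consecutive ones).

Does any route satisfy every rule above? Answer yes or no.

yes

One route that works: 13 → 12 → 11 → 6 → 1 → 2 → 3 → 8 → 9 → 14 → 19 → 18.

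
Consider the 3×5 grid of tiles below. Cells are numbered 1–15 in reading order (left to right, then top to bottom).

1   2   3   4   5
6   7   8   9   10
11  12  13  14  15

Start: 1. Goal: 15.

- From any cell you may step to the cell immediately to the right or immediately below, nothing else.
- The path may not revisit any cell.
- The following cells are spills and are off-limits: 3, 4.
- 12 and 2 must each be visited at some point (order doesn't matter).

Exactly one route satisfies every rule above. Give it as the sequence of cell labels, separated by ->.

1 -> 2 -> 7 -> 12 -> 13 -> 14 -> 15

Moves only go right or down, so the column and row indices never decrease.
Route from 1: right 1 to 2, down 2 to 12, right 3 to 15 — 6 moves in all.
Check: all required cells visited.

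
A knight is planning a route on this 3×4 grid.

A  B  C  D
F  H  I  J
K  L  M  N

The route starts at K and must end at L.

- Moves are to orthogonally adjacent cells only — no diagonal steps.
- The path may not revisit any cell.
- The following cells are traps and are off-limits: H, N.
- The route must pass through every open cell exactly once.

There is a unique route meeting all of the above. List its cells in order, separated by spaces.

Need to visit all 10 open cells exactly once, starting at K and ending at L.
Route from K: 2× up (reaching A), 3× right (reaching D), down to J, left to I, down to M, left to L — 9 moves in all.
Check: all 10 open cells covered.

K F A B C D J I M L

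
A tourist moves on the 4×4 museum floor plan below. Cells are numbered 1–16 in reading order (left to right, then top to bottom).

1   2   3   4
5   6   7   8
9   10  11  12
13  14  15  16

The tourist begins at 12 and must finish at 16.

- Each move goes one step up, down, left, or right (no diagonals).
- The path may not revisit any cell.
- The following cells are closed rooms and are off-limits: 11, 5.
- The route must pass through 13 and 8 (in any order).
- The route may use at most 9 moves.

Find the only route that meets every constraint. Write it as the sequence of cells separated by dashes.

The 9-move cap with required stops at 13, 8 leaves no slack for detours.
Route from 12: up 1 to 8, left 2 to 6, down 1 to 10, left 1 to 9, down 1 to 13, right 3 to 16 — 9 moves in all.
Check: all required cells visited; 9 ≤ 9 moves.

12 - 8 - 7 - 6 - 10 - 9 - 13 - 14 - 15 - 16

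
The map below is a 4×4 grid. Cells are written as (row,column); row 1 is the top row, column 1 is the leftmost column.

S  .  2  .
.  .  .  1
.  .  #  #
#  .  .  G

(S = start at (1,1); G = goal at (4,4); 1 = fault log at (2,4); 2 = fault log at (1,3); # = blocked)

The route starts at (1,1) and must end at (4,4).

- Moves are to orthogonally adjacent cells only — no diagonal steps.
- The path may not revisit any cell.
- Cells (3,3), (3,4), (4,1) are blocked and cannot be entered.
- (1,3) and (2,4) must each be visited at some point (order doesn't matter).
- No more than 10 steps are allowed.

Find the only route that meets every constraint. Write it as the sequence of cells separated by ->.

Any route must reach (1,3) and (2,4) and still end at (4,4) within 10 moves, so the order of the required stops is forced.
Route from (1,1): 3× right (reaching (1,4)), down to (2,4), 2× left (reaching (2,2)), 2× down (reaching (4,2)), 2× right (reaching (4,4)) — 10 moves in all.
Check: all required cells visited; 10 ≤ 10 moves.

(1,1) -> (1,2) -> (1,3) -> (1,4) -> (2,4) -> (2,3) -> (2,2) -> (3,2) -> (4,2) -> (4,3) -> (4,4)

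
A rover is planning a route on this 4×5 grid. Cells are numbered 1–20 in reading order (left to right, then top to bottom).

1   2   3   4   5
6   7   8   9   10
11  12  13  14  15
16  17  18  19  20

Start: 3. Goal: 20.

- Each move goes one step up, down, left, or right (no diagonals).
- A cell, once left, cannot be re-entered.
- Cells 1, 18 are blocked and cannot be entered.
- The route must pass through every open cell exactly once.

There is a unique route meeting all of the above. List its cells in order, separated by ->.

3 -> 2 -> 7 -> 6 -> 11 -> 16 -> 17 -> 12 -> 13 -> 8 -> 9 -> 4 -> 5 -> 10 -> 15 -> 14 -> 19 -> 20

Need to visit all 18 open cells exactly once, starting at 3 and ending at 20.
Cell 16 has only two open neighbours (11 and 17), so the path must pass straight through it: one of those is the cell it's entered from and the other is where it exits.
Route from 3: left 1 to 2, down 1 to 7, left 1 to 6, down 2 to 16, right 1 to 17, up 1 to 12, right 1 to 13, up 1 to 8, right 1 to 9, up 1 to 4, right 1 to 5, down 2 to 15, left 1 to 14, down 1 to 19, right 1 to 20 — 17 moves in all.
Check: all 18 open cells covered.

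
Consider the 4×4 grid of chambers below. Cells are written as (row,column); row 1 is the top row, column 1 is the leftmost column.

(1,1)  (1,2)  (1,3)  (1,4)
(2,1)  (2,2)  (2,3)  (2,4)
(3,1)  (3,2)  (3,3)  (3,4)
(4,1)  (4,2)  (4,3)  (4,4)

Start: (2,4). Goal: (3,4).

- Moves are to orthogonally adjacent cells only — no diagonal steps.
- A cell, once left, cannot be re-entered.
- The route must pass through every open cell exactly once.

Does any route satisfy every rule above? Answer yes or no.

yes

One route that works: (2,4) → (1,4) → (1,3) → (2,3) → (3,3) → (3,2) → (2,2) → (1,2) → (1,1) → (2,1) → (3,1) → (4,1) → (4,2) → (4,3) → (4,4) → (3,4).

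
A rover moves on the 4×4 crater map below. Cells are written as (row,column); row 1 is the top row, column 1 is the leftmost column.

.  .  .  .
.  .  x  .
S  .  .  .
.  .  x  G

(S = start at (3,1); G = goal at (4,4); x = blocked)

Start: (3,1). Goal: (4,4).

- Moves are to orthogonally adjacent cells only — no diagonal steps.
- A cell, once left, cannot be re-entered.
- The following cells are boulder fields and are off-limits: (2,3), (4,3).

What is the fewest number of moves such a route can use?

The Manhattan distance from (3,1) to (4,4) is |3−4| + |1−4| = 4, so at least 4 moves are needed.
A route of 4 moves achieves this: (3,1) → (3,2) → (3,3) → (3,4) → (4,4).
Since 4 matches the lower bound, it is optimal.

4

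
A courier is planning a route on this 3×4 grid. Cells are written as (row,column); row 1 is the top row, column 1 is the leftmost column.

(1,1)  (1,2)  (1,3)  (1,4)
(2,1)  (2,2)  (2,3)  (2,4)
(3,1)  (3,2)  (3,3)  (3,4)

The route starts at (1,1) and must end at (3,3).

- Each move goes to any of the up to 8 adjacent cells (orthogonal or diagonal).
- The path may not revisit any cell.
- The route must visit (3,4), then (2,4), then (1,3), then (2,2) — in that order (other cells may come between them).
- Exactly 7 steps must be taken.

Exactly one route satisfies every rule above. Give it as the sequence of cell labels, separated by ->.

The waypoints must appear in the order (3,4), (2,4), (1,3), (2,2), with no cell reused.
Route from (1,1): right to (1,2), 2× down-right (reaching (3,4)), up to (2,4), up-left to (1,3), down-left to (2,2), down-right to (3,3) — 7 moves in all.
Check: order respected ((3,4) at step 3, (2,4) at step 4, (1,3) at step 5, (2,2) at step 6); 7 moves as required.

(1,1) -> (1,2) -> (2,3) -> (3,4) -> (2,4) -> (1,3) -> (2,2) -> (3,3)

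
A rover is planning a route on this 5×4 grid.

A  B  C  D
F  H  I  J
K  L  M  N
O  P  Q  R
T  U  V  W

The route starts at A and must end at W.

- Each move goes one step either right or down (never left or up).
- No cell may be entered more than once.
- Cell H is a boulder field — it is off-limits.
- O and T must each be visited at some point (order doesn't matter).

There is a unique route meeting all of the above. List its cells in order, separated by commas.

Moves only go right or down, so the column and row indices never decrease.
Route from A: 4× down (reaching T), 3× right (reaching W) — 7 moves in all.
Check: all required cells visited.

A, F, K, O, T, U, V, W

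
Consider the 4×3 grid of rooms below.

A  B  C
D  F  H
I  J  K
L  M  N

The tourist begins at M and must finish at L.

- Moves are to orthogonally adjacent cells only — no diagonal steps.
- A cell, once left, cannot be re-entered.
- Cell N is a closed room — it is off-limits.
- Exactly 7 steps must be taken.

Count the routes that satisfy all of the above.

2

Need simple routes of exactly 7 moves from M to L (Manhattan distance 1, so 3 moves are spent on a detour and 3 undoing it).
Enumerating: M J F B A D I L | M J K H F D I L.
That gives 2 routes.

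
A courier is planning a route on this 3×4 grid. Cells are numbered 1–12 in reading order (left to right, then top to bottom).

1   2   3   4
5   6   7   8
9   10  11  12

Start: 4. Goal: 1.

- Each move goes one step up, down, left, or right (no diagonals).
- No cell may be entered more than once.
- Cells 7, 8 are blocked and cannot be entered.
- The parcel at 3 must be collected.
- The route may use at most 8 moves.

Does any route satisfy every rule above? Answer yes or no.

One route that works: 4 → 3 → 2 → 1.

yes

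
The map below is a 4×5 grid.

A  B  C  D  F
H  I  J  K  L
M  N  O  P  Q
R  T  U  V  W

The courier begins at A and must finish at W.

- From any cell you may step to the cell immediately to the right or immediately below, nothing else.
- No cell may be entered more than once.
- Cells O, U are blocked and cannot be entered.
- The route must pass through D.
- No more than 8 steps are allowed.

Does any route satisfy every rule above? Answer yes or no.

yes

One route that works: A → B → C → D → K → P → V → W.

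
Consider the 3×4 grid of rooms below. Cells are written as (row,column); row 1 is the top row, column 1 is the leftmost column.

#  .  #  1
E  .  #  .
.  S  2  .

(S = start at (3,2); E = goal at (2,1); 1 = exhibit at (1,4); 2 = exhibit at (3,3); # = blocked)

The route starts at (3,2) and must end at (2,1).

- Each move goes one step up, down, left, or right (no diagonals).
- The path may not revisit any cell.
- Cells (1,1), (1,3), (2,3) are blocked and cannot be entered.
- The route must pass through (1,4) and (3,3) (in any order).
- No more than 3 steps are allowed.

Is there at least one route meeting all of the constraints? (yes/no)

no

(1,4) must be visited but has only one open neighbour ((2,4)), and it is neither the start nor the goal — the route would have to enter and leave through (2,4), re-entering it.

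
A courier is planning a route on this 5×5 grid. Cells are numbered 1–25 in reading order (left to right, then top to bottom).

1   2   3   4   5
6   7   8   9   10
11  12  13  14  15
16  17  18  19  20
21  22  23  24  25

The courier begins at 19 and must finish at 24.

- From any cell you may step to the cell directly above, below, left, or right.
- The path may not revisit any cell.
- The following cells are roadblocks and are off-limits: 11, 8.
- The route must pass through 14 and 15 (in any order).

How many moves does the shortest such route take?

Any route passes through 14 and 15 in some order between 19 and 24. Summing Manhattan distances along each leg and taking the cheapest ordering (19 → 15 → 14 → 24) gives a lower bound of 2 + 1 + 2 = 5 moves.
A route of 5 moves achieves this: 19 → 14 → 15 → 20 → 25 → 24.
Since 5 matches the lower bound, it is optimal.

5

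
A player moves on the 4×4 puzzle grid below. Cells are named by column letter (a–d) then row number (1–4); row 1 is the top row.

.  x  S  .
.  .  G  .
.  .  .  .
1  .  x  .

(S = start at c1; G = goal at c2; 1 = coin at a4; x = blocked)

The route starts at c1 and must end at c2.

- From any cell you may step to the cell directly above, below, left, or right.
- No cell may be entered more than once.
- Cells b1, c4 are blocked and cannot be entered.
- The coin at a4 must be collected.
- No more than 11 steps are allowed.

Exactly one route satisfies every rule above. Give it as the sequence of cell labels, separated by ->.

The budget equals the shortest possible length, so every move has to be on a shortest route through the required cells.
Route from c1: right to d1, 2× down (reaching d3), 2× left (reaching b3), down to b4, left to a4, 2× up (reaching a2), 2× right (reaching c2) — 11 moves in all.
Check: all required cells visited; 11 ≤ 11 moves.

c1 -> d1 -> d2 -> d3 -> c3 -> b3 -> b4 -> a4 -> a3 -> a2 -> b2 -> c2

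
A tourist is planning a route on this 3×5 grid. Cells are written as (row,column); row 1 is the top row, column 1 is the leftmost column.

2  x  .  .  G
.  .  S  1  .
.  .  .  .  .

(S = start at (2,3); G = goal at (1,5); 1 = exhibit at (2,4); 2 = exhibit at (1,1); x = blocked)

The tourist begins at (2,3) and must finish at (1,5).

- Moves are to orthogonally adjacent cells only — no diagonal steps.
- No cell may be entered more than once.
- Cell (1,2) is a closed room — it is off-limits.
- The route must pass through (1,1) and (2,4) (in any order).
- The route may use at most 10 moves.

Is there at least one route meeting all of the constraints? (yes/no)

(1,1) must be visited but has only one open neighbour ((2,1)), and it is neither the start nor the goal — the route would have to enter and leave through (2,1), re-entering it.

no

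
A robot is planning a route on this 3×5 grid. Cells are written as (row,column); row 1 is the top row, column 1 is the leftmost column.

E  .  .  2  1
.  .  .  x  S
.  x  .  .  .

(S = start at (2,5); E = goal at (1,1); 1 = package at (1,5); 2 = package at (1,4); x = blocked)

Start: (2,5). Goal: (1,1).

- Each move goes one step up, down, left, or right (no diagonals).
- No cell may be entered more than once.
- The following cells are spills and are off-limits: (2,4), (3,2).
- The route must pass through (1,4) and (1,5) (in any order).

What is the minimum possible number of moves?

Any route passes through (1,4) and (1,5) in some order between (2,5) and (1,1). Summing Manhattan distances along each leg and taking the cheapest ordering ((2,5) → (1,5) → (1,4) → (1,1)) gives a lower bound of 1 + 1 + 3 = 5 moves.
A route of 5 moves achieves this: (2,5) → (1,5) → (1,4) → (1,3) → (1,2) → (1,1).
Since 5 matches the lower bound, it is optimal.

5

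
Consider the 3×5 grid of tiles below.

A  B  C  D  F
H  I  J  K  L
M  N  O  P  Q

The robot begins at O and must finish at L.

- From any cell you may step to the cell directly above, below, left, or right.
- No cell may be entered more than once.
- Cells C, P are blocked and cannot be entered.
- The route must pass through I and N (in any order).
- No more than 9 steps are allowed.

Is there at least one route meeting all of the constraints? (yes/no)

One route that works: O → N → I → J → K → L.

yes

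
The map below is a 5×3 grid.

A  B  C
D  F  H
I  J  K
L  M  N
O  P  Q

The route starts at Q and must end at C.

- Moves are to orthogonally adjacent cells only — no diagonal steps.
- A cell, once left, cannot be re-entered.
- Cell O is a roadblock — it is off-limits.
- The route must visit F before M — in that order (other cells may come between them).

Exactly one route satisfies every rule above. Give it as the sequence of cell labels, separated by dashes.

The waypoints must appear in the order F, M, with no cell reused.
Route from Q: up 3 to H, left 1 to F, down 2 to M, left 1 to L, up 3 to A, right 2 to C — 12 moves in all.
Check: order respected (F at step 4, M at step 6).

Q - N - K - H - F - J - M - L - I - D - A - B - C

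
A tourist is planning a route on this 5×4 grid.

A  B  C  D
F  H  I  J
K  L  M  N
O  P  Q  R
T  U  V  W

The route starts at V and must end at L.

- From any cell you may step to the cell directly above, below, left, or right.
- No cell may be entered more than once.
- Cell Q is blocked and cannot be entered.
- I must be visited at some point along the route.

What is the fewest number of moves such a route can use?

7

Any route passes through I somewhere between V and L. Summing Manhattan distances along the two legs (V → I → L) gives a lower bound of 3 + 2 = 5 moves.
That bound ignores the blocked cells. Measuring each leg by the fewest moves that actually steer around them (V→I: 5; I→L: 2) raises the lower bound to 7.
A route of 7 moves exists: V → W → R → N → J → I → M → L.
Since 7 matches that lower bound, it is optimal.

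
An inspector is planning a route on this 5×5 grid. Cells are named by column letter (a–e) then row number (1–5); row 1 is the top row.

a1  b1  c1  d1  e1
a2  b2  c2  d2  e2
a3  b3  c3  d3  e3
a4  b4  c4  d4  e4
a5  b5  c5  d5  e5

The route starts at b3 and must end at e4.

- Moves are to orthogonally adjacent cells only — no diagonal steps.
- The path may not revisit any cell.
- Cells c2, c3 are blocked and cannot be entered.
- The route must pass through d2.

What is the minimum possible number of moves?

8

Any route passes through d2 somewhere between b3 and e4. Summing Manhattan distances along the two legs (b3 → d2 → e4) gives a lower bound of 3 + 3 = 6 moves.
That bound ignores the blocked cells. Measuring each leg by the fewest moves that actually steer around them (b3→d2: 5; d2→e4: 3) raises the lower bound to 8.
A route of 8 moves exists: b3 → b2 → b1 → c1 → d1 → d2 → d3 → d4 → e4.
Since 8 matches that lower bound, it is optimal.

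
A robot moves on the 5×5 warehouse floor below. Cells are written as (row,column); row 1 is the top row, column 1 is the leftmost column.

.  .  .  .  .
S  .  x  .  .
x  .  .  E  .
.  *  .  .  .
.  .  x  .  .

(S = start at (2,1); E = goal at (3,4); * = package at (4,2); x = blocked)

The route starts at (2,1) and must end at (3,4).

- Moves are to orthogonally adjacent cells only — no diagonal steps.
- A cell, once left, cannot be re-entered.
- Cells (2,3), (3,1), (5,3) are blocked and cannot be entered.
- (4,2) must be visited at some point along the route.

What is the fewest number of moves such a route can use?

6

Any route passes through (4,2) somewhere between (2,1) and (3,4). Summing Manhattan distances along the two legs ((2,1) → (4,2) → (3,4)) gives a lower bound of 3 + 3 = 6 moves.
A route of 6 moves achieves this: (2,1) → (2,2) → (3,2) → (4,2) → (4,3) → (3,3) → (3,4).
Since 6 matches the lower bound, it is optimal.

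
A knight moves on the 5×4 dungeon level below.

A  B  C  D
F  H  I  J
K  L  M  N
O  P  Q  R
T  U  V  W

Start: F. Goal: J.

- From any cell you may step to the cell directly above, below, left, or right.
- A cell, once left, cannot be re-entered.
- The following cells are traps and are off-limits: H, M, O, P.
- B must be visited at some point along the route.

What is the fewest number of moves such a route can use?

5

Any route passes through B somewhere between F and J. Summing Manhattan distances along the two legs (F → B → J) gives a lower bound of 2 + 3 = 5 moves.
A route of 5 moves achieves this: F → A → B → C → I → J.
Since 5 matches the lower bound, it is optimal.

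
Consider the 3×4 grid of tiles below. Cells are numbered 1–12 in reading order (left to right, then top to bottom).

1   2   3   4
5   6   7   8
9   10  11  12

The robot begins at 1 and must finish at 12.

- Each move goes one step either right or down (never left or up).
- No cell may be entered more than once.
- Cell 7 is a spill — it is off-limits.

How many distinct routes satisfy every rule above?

A right/down-only route from 1 to 12 makes exactly 2 down-moves and 3 right-moves in some order.
With no other constraints that would be C(5,2) = 10 routes.
Subtract routes through each blocked cell (inclusion–exclusion for overlaps): − through 7: 6 → 4.
That gives 4 routes.

4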